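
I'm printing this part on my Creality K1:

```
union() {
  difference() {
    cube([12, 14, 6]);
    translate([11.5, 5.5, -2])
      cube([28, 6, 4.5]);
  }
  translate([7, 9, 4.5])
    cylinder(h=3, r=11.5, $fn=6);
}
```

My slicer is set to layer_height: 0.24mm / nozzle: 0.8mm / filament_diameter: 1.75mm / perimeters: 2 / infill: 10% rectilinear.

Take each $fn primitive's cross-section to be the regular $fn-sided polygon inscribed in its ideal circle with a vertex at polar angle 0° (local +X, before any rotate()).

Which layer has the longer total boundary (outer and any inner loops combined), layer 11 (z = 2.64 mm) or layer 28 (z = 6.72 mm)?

layer 28 (z = 6.72 mm)

Layer 11 (z = 2.64): the cube is present — its section is the full 12×14 rectangle (perimeter 52.00 mm); the cube at (11.5, 5.5) does not reach this height (z outside [-2, 2.5]); After the difference (first − rest): none of the subtracted shapes is present at this height, so the 12×14 cube is unchanged — boundary = 52.00 mm; the cylinder at (7, 9) does not reach this height (z outside [4.5, 7.5]); Combining (union): only the result so far is present, so the union is just that shape — boundary = 52.00 mm. So its perimeter = 52.00 mm. Layer 28 (z = 6.72): the cube is absent (z outside [0, 6]); the cube at (11.5, 5.5) does not reach this height (z outside [-2, 2.5]); After the difference (first − rest): the first operand is absent here, so nothing remains; the cylinder at (7, 9): section is a regular 6-gon, circumradius r=11.5 (perimeter = 2·6·11.500·sin(180°/6) = 69.00 mm); Merging all regions: only the r=11.5 cylinder at (7, 9) is present, so the union is just that shape — boundary = 69.00 mm. So its perimeter = 69.00 mm. Layer 28 is larger (69.00 vs 52.00 mm).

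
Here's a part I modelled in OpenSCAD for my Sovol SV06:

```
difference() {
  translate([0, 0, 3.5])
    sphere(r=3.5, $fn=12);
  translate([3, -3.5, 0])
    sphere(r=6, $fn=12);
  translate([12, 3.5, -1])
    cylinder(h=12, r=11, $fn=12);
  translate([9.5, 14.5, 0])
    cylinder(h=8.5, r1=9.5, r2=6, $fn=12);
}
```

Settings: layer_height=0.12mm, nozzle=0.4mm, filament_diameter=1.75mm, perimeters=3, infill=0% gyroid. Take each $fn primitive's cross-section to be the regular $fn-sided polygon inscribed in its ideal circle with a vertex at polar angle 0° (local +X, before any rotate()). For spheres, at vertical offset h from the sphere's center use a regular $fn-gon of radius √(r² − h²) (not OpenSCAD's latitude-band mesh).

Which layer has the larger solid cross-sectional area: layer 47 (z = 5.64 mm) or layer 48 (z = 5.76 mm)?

Layer 47 (z = 5.64): the sphere: section is a regular 12-gon, circumradius = √(r²−h²) = √(3.5²−2.14²) = 2.770 (area = (12/2)·2.770²·sin(360°/12) = 23.01 mm²); the r=6 sphere at (3, -3.5) contributes a regular 12-gon of circumradius √(6²−5.64²) = 2.047 (area = (12/2)·2.047²·sin(360°/12) = 12.57 mm²); the cylinder at (12, 3.5): section is a regular 12-gon, circumradius r=11 (area = (12/2)·11.000²·sin(360°/12) = 363.00 mm²); the cone at (9.5, 14.5) contributes a regular 12-gon of circumradius 7.178 (interpolated between r1=9.5 and r2=6 at t=0.664) (area = (12/2)·7.178²·sin(360°/12) = 154.56 mm²); After the difference (first − rest): starting from the r=3.5 sphere (23.01 mm²), the r=6 sphere at (3, -3.5) partially overlaps it — only the 0.06 mm² overlap (of its 12.57 mm²) is removed, clipping the outline; the r=11 cylinder at (12, 3.5) partially overlaps it — only the 2.26 mm² overlap (of its 363.00 mm²) is removed, clipping the outline; the cone at (9.5, 14.5) misses the remaining region (no effect) — area = 20.69 mm². So its area = 20.69 mm². Layer 48 (z = 5.76): the r=3.5 sphere slices to a regular 12-gon of circumradius 2.673 (√(r²−h²) with h=2.26 from center) (area = (12/2)·2.673²·sin(360°/12) = 21.43 mm²); the sphere at (3, -3.5): section is a regular 12-gon, circumradius = √(r²−h²) = √(6²−5.76²) = 1.680 (area = (12/2)·1.680²·sin(360°/12) = 8.47 mm²); the r=11 cylinder at (12, 3.5) gives a regular 12-gon of circumradius 11 (constant along its height) (area = (12/2)·11.000²·sin(360°/12) = 363.00 mm²); the cone at (9.5, 14.5) (r1=9.5→r2=6) has section circumradius 7.128 here — a regular 12-gon (area = (12/2)·7.128²·sin(360°/12) = 152.44 mm²); Taking the first minus the rest: starting from the r=3.5 sphere (21.43 mm²), the r=6 sphere at (3, -3.5) misses the remaining region (no effect); the r=11 cylinder at (12, 3.5) partially overlaps it — only the 1.85 mm² overlap (of its 363.00 mm²) is removed, clipping the outline; the cone at (9.5, 14.5) misses the remaining region (no effect) — area = 19.57 mm². So its area = 19.57 mm². Layer 47 is larger (20.69 vs 19.57 mm²).

layer 47 (z = 5.64 mm)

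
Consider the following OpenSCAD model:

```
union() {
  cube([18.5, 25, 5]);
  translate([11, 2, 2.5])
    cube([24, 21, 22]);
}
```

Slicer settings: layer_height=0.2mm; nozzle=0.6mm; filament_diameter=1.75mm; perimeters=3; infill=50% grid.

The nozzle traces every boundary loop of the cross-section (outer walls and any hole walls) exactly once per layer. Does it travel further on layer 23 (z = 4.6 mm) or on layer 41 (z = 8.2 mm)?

Layer 23 (z = 4.6): the cube (footprint 18.5×25) is included at this height (perimeter 87.00 mm); the cube at (11, 2) (footprint 24×21) is included at this height (perimeter 90.00 mm); Combining (union): the regions partially overlap (shared area 157.50 mm²), so the edge portions inside another operand are dropped and the merged outline is re-measured after clipping — boundary = 120.00 mm. So its perimeter = 120.00 mm. Layer 41 (z = 8.2): the cube is absent (z outside [0, 5]); the 24×21 cube at (11, 2) contributes its full rectangle (perimeter 90.00 mm); Merging all regions: only the 24×21 cube at (11, 2) is present, so the union is just that shape — boundary = 90.00 mm. So its perimeter = 90.00 mm. Layer 23 is larger (120.00 vs 90.00 mm).

layer 23 (z = 4.6 mm)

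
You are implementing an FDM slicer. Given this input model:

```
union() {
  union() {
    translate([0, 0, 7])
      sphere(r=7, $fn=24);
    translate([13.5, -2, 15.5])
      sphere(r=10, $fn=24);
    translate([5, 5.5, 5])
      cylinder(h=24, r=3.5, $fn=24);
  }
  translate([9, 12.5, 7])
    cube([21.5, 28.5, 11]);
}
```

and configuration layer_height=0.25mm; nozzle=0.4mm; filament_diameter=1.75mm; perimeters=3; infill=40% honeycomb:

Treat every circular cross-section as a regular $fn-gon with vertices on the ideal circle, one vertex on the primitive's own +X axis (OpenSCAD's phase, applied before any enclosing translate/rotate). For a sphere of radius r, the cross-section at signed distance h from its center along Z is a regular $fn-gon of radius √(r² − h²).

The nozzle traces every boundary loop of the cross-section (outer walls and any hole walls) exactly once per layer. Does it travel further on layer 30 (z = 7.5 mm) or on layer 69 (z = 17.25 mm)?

Layer 30 (z = 7.5): the sphere: section is a regular 24-gon, circumradius = √(r²−h²) = √(7²−0.5²) = 6.982 (perimeter = 2·24·6.982·sin(180°/24) = 43.74 mm); the r=10 sphere at (13.5, -2) contributes a regular 24-gon of circumradius √(10²−8²) = 6.000 (perimeter = 2·24·6.000·sin(180°/24) = 37.59 mm); the cylinder at (5, 5.5): section is a regular 24-gon, circumradius r=3.5 (perimeter = 2·24·3.500·sin(180°/24) = 21.93 mm); Combining (union): the regions partially overlap (shared area 13.74 mm²), so the edge portions inside another operand are dropped and the merged outline is re-measured after clipping — boundary = 88.20 mm; the 21.5×28.5 cube at (9, 12.5) contributes its full rectangle (perimeter 100.00 mm); Combining (union): the 2 present regions are separate (no shared area or edge), so areas and boundary lengths simply add and each stays a separate island — boundary = 188.20 mm. So its perimeter = 188.20 mm. Layer 69 (z = 17.25): the sphere is absent (|z−center|=10.250 > r=7); the r=10 sphere at (13.5, -2) contributes a regular 24-gon of circumradius √(10²−1.75²) = 9.846 (perimeter = 2·24·9.846·sin(180°/24) = 61.69 mm); the r=3.5 cylinder at (5, 5.5) contributes a regular 24-gon of circumradius 3.5 (perimeter = 2·24·3.500·sin(180°/24) = 21.93 mm); Combining (union): the regions partially overlap (shared area 7.70 mm²), so the edge portions inside another operand are dropped and the merged outline is re-measured after clipping — boundary = 71.01 mm; the cube at (9, 12.5) is present — its section is the full 21.5×28.5 rectangle (perimeter 100.00 mm); Merging all regions: the 2 present regions are separate (no shared area or edge), so areas and boundary lengths simply add and each stays a separate island — boundary = 171.01 mm. So its perimeter = 171.01 mm. Layer 30 is larger (188.20 vs 171.01 mm).

layer 30 (z = 7.5 mm)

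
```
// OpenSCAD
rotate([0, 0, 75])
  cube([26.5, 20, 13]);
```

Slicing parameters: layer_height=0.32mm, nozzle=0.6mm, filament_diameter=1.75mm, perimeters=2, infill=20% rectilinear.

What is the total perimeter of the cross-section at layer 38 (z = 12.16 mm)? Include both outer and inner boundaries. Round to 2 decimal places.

93.00 mm

At z = 12.16 mm: the 26.5×20 cube contributes its full rectangle (perimeter 93.00 mm); (whole slice rotated 75° about Z — lengths, areas and connectivity unchanged). Overall, the cross-section is a single solid region. Total boundary length (outer) = 93.00 mm.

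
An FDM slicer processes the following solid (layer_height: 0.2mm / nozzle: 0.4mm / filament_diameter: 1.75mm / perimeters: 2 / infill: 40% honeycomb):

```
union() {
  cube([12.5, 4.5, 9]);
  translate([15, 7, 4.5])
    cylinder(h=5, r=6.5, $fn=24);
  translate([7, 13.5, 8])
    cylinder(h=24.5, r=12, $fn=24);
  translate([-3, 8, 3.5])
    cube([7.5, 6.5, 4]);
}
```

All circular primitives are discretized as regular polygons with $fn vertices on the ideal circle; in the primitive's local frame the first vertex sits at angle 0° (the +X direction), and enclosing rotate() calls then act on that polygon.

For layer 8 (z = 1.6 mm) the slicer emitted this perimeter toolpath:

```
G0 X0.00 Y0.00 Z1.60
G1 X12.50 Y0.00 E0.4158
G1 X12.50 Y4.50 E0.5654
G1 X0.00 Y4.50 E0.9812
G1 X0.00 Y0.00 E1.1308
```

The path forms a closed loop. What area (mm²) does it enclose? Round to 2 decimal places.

Apply the shoelace formula to the sequence of (X, Y) vertices; enclosed area = 56.25 mm².

56.25 mm²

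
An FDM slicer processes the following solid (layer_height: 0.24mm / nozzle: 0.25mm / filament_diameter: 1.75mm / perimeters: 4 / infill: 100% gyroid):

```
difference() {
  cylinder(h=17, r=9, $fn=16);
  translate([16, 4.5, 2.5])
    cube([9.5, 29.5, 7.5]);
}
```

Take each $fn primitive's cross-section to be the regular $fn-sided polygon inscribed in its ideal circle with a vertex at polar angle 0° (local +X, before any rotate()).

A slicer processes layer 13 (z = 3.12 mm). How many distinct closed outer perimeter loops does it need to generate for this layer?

1

At z = 3.12 mm: the cylinder: section is a regular 16-gon, circumradius r=9; the cube at (16, 4.5) is present — its section is the full 9.5×29.5 rectangle; After the difference (first − rest): starting from the r=9 cylinder, the 9.5×29.5 cube at (16, 4.5) misses the remaining region (no effect) — 1 connected region. The result has 1 disconnected region.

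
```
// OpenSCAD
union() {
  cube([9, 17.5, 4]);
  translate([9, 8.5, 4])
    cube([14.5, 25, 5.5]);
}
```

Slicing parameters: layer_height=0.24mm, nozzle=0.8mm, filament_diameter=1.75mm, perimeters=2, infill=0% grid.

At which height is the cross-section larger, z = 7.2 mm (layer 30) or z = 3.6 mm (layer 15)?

layer 30 (z = 7.2 mm)

Layer 30 (z = 7.2): the cube is not intersected at this z (z outside [0, 4]); the cube at (9, 8.5) (footprint 14.5×25) is included at this height (area 362.50 mm²); Combining (union): only the 14.5×25 cube at (9, 8.5) is present, so the union is just that shape — area = 362.50 mm². So its area = 362.50 mm². Layer 15 (z = 3.6): the cube (footprint 9×17.5) is included at this height (area 157.50 mm²); the cube at (9, 8.5) is absent (z outside [4, 9.5]); Merging all regions: only the 9×17.5 cube is present, so the union is just that shape — area = 157.50 mm². So its area = 157.50 mm². Layer 30 is larger (362.50 vs 157.50 mm²).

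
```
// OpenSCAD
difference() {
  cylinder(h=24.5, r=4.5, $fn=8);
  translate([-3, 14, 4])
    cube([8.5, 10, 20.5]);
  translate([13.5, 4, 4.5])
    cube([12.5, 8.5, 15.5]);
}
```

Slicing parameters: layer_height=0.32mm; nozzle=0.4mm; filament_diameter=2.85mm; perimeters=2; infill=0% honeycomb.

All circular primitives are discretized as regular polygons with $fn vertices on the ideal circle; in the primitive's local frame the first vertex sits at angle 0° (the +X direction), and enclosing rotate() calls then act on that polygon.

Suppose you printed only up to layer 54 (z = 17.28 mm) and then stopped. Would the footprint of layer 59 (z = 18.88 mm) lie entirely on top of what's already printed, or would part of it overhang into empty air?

entirely on top

Compare the two slices. At z = 17.28: the r=4.5 cylinder contributes a regular 8-gon of circumradius 4.5 (area = (8/2)·4.500²·sin(360°/8) = 57.28 mm²); the cube at (-3, 14) (footprint 8.5×10) is included at this height (area 85.00 mm²); the cube at (13.5, 4) is present — its section is the full 12.5×8.5 rectangle (area 106.25 mm²); Taking the first minus the rest: starting from the r=4.5 cylinder (57.28 mm²), the 8.5×10 cube at (-3, 14) misses the remaining region (no effect); the 12.5×8.5 cube at (13.5, 4) misses the remaining region (no effect) — area = 57.28 mm². At z = 18.88: the r=4.5 cylinder gives a regular 8-gon of circumradius 4.5 (constant along its height) (area = (8/2)·4.500²·sin(360°/8) = 57.28 mm²); the 8.5×10 cube at (-3, 14) contributes its full rectangle (area 85.00 mm²); the 12.5×8.5 cube at (13.5, 4) contributes its full rectangle (area 106.25 mm²); Taking the first minus the rest: starting from the r=4.5 cylinder (57.28 mm²), the 8.5×10 cube at (-3, 14) misses the remaining region (no effect); the 12.5×8.5 cube at (13.5, 4) misses the remaining region (no effect) — area = 57.28 mm². Checking containment: the cross-section at z = 18.88 is a subset of the cross-section at z = 17.28.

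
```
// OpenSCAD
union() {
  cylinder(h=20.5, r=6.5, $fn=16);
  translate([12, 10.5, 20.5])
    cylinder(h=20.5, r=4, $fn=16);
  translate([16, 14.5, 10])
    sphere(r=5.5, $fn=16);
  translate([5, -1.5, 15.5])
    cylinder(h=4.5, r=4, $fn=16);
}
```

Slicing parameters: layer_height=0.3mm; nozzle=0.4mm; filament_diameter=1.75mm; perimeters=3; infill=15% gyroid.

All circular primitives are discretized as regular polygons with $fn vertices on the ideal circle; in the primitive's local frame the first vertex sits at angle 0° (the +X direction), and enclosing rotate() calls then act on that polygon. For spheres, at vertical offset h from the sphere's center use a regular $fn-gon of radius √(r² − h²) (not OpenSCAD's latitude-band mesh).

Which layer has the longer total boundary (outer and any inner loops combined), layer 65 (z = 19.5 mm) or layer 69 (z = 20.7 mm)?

layer 65 (z = 19.5 mm)

Layer 65 (z = 19.5): the r=6.5 cylinder gives a regular 16-gon of circumradius 6.5 (constant along its height) (perimeter = 2·16·6.500·sin(180°/16) = 40.58 mm); the cylinder at (12, 10.5) does not reach this height (z outside [20.5, 41]); the sphere at (16, 14.5) is not intersected at this z (|z−center|=9.500 > r=5.5); the cylinder at (5, -1.5): section is a regular 16-gon, circumradius r=4 (perimeter = 2·16·4.000·sin(180°/16) = 24.97 mm); Merging all regions: the regions partially overlap (shared area 30.53 mm²), so the edge portions inside another operand are dropped and the merged outline is re-measured after clipping — boundary = 44.83 mm. So its perimeter = 44.83 mm. Layer 69 (z = 20.7): the cylinder is not intersected at this z (z outside [0, 20.5]); the cylinder at (12, 10.5): section is a regular 16-gon, circumradius r=4 (perimeter = 2·16·4.000·sin(180°/16) = 24.97 mm); the sphere at (16, 14.5) is absent (|z−center|=10.700 > r=5.5); the cylinder at (5, -1.5) is absent (z outside [15.5, 20]); Combining (union): only the r=4 cylinder at (12, 10.5) is present, so the union is just that shape — boundary = 24.97 mm. So its perimeter = 24.97 mm. Layer 65 is larger (44.83 vs 24.97 mm).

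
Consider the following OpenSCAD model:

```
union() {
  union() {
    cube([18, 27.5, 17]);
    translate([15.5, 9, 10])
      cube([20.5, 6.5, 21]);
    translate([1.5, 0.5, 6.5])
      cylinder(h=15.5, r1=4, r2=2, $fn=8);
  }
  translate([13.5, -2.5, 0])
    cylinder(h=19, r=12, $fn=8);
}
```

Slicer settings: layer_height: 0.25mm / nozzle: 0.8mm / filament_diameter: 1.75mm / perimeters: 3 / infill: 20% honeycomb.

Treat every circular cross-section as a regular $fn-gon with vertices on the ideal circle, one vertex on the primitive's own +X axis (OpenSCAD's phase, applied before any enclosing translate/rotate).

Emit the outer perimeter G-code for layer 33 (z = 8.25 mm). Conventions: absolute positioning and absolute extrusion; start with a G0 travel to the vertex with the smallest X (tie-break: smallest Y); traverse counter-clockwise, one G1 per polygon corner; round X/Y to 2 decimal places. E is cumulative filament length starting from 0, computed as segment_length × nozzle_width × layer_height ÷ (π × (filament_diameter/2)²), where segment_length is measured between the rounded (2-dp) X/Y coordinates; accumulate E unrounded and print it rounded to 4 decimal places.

G0 X-2.27 Y0.50 Z8.25
G1 X-1.17 Y-2.17 E0.2401
G1 X1.50 Y-3.27 E0.4802
G1 X1.77 Y-3.16 E0.5045
G1 X5.01 Y-10.99 E1.2091
G1 X13.50 Y-14.50 E1.9730
G1 X21.99 Y-10.99 E2.7369
G1 X25.50 Y-2.50 E3.5008
G1 X21.99 Y5.99 E4.2647
G1 X18.00 Y7.64 E4.6237
G1 X18.00 Y27.50 E6.2751
G1 X0.00 Y27.50 E7.7718
G1 X0.00 Y3.65 E9.7549
G1 X-1.17 Y3.17 E9.8601
G1 X-2.27 Y0.50 E10.1002

At z = 8.25 mm: the cube (footprint 18×27.5) is included at this height; the cube at (15.5, 9) is absent (z outside [10, 31]); the cone at (1.5, 0.5): at t=0.113 of its height the radius interpolates to r₁+(r₂−r₁)t = 3.774, giving a regular 8-gon of that circumradius; Merging all regions: the regions partially overlap (shared area 17.85 mm²), so overlapping operands fuse into one piece — 1 connected region; the r=12 cylinder at (13.5, -2.5) gives a regular 8-gon of circumradius 12 (constant along its height); Combining (union): the regions partially overlap (shared area 118.51 mm²), so overlapping operands fuse into one piece — 1 connected region. The outline is a single polygon with 14 vertices. Extrusion per mm of travel: 0.8 × 0.25 / (π × 0.875²) = 0.083150. Accumulating E over each segment gives final E = 10.1002.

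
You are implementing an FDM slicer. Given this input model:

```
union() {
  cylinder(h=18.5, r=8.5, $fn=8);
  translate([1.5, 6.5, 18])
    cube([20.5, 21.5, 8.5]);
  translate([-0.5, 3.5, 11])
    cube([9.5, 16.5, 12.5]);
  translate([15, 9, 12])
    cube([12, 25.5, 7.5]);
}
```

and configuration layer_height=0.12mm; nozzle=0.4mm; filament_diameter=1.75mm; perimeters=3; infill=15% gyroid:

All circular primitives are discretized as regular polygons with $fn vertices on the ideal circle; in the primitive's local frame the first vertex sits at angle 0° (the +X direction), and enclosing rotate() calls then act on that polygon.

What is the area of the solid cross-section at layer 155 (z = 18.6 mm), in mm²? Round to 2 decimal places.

669.25 mm²

At z = 18.6 mm: the cylinder is absent (z outside [0, 18.5]); the cube at (1.5, 6.5) is present — its section is the full 20.5×21.5 rectangle (area 440.75 mm²); the 9.5×16.5 cube at (-0.5, 3.5) contributes its full rectangle (area 156.75 mm²); the 12×25.5 cube at (15, 9) contributes its full rectangle (area 306.00 mm²); Merging all regions: the regions partially overlap — summed areas 903.50 mm² minus the doubly-counted overlap 234.25 mm² gives 669.25 mm² — area = 669.25 mm². Overall, the cross-section is a single solid region. Net area = 669.25 mm².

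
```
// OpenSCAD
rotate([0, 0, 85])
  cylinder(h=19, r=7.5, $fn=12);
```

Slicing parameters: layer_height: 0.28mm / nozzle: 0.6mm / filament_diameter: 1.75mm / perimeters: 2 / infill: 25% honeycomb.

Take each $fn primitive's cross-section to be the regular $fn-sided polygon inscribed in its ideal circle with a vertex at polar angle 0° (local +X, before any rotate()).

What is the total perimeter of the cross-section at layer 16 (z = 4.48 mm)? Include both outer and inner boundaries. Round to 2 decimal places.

At z = 4.48 mm: the cylinder: section is a regular 12-gon, circumradius r=7.5 (perimeter = 2·12·7.500·sin(180°/12) = 46.59 mm); (whole slice rotated 85° about Z — lengths, areas and connectivity unchanged). Overall, the cross-section is a single solid region. Total boundary length (outer) = 46.59 mm.

46.59 mm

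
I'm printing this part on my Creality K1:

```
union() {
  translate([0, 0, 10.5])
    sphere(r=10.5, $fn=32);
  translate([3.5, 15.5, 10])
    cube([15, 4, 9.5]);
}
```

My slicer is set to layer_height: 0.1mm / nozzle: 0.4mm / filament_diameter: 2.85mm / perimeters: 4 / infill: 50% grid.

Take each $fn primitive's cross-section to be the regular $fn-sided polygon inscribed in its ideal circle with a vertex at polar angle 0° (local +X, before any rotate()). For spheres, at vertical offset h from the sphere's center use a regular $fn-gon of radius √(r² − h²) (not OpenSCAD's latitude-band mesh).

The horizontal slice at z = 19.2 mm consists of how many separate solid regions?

At z = 19.2 mm: the sphere: section is a regular 32-gon, circumradius = √(r²−h²) = √(10.5²−8.7²) = 5.879; the 15×4 cube at (3.5, 15.5) contributes its full rectangle; Merging all regions: the 2 present regions are separate (no shared area or edge), so areas and boundary lengths simply add and each stays a separate island — 2 connected regions. The result has 2 disconnected regions.

2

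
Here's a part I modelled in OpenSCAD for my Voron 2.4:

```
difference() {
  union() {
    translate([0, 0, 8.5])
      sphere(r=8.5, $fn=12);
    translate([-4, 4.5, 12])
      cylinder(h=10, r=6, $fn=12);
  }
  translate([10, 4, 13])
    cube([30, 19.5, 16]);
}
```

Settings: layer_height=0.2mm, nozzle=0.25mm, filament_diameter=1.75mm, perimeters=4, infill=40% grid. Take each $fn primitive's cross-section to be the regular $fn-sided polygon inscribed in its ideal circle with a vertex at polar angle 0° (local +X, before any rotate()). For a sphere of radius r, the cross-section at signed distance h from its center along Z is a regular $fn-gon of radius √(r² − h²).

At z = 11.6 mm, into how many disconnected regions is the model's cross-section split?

At z = 11.6 mm: the r=8.5 sphere contributes a regular 12-gon of circumradius √(8.5²−3.1²) = 7.915; the cylinder at (-4, 4.5) is absent (z outside [12, 22]); Taking the union: only the r=8.5 sphere is present, so the union is just that shape — 1 connected region; the cube at (10, 4) is not intersected at this z (z outside [13, 29]); Taking the first minus the rest: none of the subtracted shapes is present at this height, so the result so far is unchanged — 1 connected region. The result has 1 disconnected region.

1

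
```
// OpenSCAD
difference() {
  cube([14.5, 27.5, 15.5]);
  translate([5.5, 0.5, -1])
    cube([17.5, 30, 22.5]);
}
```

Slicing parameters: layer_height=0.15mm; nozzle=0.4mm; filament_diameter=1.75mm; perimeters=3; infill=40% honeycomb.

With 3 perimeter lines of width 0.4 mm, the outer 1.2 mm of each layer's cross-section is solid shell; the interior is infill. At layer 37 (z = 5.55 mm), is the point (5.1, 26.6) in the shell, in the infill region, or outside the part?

At z = 5.55 mm: the 14.5×27.5 cube contributes its full rectangle; the cube at (5.5, 0.5) (footprint 17.5×30) is included at this height; Taking the first minus the rest: starting from the 14.5×27.5 cube, the 17.5×30 cube at (5.5, 0.5) partially overlaps it — only the 243.00 mm² overlap (of its 525.00 mm²) is removed, clipping the outline — 1 connected region. Overall, the cross-section is a single solid region. The nearest boundary edge runs (5.50, 27.50)→(5.50, 0.50); distance from the point to it = 0.40 mm. The point is inside the cross-section, 0.40 mm from the nearest boundary — within the 1.2 mm shell band (3 × 0.4).

shell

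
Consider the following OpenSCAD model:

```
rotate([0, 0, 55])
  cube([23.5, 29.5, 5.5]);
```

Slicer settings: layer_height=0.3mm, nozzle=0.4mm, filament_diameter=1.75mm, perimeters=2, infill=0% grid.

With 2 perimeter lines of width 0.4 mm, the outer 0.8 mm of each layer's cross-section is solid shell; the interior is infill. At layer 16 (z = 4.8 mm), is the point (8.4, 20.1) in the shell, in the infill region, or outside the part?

At z = 4.8 mm: the 23.5×29.5 cube contributes its full rectangle; (rotated 55° about Z; rotation is an isometry so areas/perimeters/island counts are preserved). Overall, the cross-section is a single solid region. Undo the 55° rotation: the query point maps to (21.283, 4.648) in the un-rotated model frame. The nearest boundary edge runs (23.50, 0.00)→(23.50, 29.50); distance from the point to it = 2.22 mm. The point is inside the cross-section and 2.22 mm from the nearest boundary — more than the 0.8 mm shell width (2 × 0.4), so it's in the infill interior.

infill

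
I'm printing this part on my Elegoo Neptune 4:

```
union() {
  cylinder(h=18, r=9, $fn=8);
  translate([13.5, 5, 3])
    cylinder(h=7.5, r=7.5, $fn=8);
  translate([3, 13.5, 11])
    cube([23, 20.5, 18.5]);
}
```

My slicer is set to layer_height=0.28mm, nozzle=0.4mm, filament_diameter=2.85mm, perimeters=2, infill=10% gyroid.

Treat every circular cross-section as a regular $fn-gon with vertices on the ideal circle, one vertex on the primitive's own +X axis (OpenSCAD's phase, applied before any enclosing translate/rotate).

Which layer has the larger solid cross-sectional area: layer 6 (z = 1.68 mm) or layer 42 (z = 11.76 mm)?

layer 42 (z = 11.76 mm)

Layer 6 (z = 1.68): the cylinder: section is a regular 8-gon, circumradius r=9 (area = (8/2)·9.000²·sin(360°/8) = 229.10 mm²); the cylinder at (13.5, 5) does not reach this height (z outside [3, 10.5]); the cube at (3, 13.5) is not intersected at this z (z outside [11, 29.5]); Combining (union): only the r=9 cylinder is present, so the union is just that shape — area = 229.10 mm². So its area = 229.10 mm². Layer 42 (z = 11.76): the cylinder: section is a regular 8-gon, circumradius r=9 (area = (8/2)·9.000²·sin(360°/8) = 229.10 mm²); the cylinder at (13.5, 5) is not intersected at this z (z outside [3, 10.5]); the cube at (3, 13.5) is present — its section is the full 23×20.5 rectangle (area 471.50 mm²); Combining (union): the 2 present regions are separate (no shared area or edge), so areas and boundary lengths simply add and each stays a separate island — area = 700.60 mm². So its area = 700.60 mm². Layer 42 is larger (700.60 vs 229.10 mm²).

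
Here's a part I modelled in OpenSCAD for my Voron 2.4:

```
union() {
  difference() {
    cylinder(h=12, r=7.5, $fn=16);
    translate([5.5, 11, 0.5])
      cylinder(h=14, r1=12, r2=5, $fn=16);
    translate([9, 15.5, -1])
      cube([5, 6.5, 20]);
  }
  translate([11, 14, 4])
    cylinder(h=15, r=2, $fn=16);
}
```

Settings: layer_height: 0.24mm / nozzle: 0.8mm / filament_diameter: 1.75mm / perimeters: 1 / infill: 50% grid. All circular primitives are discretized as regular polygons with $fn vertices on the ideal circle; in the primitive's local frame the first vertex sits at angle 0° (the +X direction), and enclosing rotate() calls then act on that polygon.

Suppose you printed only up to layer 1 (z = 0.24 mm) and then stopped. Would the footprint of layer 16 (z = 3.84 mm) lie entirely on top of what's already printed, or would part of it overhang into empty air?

Compare the two slices. At z = 0.24: the r=7.5 cylinder gives a regular 16-gon of circumradius 7.5 (constant along its height) (area = (16/2)·7.500²·sin(360°/16) = 172.21 mm²); the cone at (5.5, 11) is not intersected at this z (z outside [0.5, 14.5]); the cube at (9, 15.5) is present — its section is the full 5×6.5 rectangle (area 32.50 mm²); Subtracting the remaining from the first: starting from the r=7.5 cylinder (172.21 mm²), the 5×6.5 cube at (9, 15.5) misses the remaining region (no effect) — area = 172.21 mm²; the cylinder at (11, 14) does not reach this height (z outside [4, 19]); Merging all regions: only that combined region is present, so the union is just that shape — area = 172.21 mm². At z = 3.84: the r=7.5 cylinder contributes a regular 16-gon of circumradius 7.5 (area = (16/2)·7.500²·sin(360°/16) = 172.21 mm²); the cone at (5.5, 11) contributes a regular 16-gon of circumradius 10.330 (interpolated between r1=12 and r2=5 at t=0.239) (area = (16/2)·10.330²·sin(360°/16) = 326.69 mm²); the cube at (9, 15.5) (footprint 5×6.5) is included at this height (area 32.50 mm²); Subtracting the remaining from the first: starting from the r=7.5 cylinder (172.21 mm²), the cone at (5.5, 11) partially overlaps it — only the 45.13 mm² overlap (of its 326.69 mm²) is removed, clipping the outline; the 5×6.5 cube at (9, 15.5) misses the remaining region (no effect) — area = 127.08 mm²; the cylinder at (11, 14) does not reach this height (z outside [4, 19]); Merging all regions: only the result so far is present, so the union is just that shape — area = 127.08 mm². Checking containment: the cross-section at z = 3.84 is a subset of the cross-section at z = 0.24.

entirely on top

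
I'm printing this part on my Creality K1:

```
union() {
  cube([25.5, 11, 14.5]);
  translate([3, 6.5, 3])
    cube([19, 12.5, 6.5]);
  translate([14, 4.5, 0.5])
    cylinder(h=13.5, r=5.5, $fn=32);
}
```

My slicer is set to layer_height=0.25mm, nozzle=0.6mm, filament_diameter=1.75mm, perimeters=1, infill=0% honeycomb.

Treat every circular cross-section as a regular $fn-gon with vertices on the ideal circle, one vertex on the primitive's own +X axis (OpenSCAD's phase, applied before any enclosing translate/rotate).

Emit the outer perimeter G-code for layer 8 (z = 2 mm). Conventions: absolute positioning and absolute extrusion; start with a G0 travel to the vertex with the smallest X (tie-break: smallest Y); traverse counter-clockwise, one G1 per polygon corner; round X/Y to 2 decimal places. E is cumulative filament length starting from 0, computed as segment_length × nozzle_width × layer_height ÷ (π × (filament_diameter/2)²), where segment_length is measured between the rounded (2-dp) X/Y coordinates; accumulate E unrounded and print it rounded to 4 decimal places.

At z = 2 mm: the cube is present — its section is the full 25.5×11 rectangle; the cube at (3, 6.5) is not intersected at this z (z outside [3, 9.5]); the r=5.5 cylinder at (14, 4.5) contributes a regular 32-gon of circumradius 5.5; Taking the union: the regions partially overlap (shared area 90.24 mm²), so overlapping operands fuse into one piece — 1 connected region. The outline is a single polygon with 13 vertices. Extrusion per mm of travel: 0.6 × 0.25 / (π × 0.875²) = 0.062363. Accumulating E over each segment gives final E = 4.5780.

G0 X0.00 Y0.00 Z2.00
G1 X10.86 Y0.00 E0.6773
G1 X10.94 Y-0.07 E0.6839
G1 X11.90 Y-0.58 E0.7517
G1 X12.93 Y-0.89 E0.8188
G1 X14.00 Y-1.00 E0.8858
G1 X15.07 Y-0.89 E0.9529
G1 X16.10 Y-0.58 E1.0200
G1 X17.06 Y-0.07 E1.0878
G1 X17.14 Y0.00 E1.0944
G1 X25.50 Y0.00 E1.6158
G1 X25.50 Y11.00 E2.3018
G1 X0.00 Y11.00 E3.8920
G1 X0.00 Y0.00 E4.5780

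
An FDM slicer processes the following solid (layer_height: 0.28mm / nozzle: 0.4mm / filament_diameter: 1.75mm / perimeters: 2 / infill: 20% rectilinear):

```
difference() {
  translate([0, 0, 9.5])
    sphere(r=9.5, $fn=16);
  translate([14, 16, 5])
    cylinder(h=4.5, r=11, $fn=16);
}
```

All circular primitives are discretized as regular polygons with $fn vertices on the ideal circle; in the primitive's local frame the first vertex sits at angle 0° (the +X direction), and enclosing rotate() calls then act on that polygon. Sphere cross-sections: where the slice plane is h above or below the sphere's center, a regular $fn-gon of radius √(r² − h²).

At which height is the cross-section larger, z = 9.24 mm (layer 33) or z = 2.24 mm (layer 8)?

Layer 33 (z = 9.24): the sphere: section is a regular 16-gon, circumradius = √(r²−h²) = √(9.5²−0.26²) = 9.496 (area = (16/2)·9.496²·sin(360°/16) = 276.09 mm²); the r=11 cylinder at (14, 16) gives a regular 16-gon of circumradius 11 (constant along its height) (area = (16/2)·11.000²·sin(360°/16) = 370.44 mm²); Subtracting the remaining from the first: starting from the r=9.5 sphere (276.09 mm²), the r=11 cylinder at (14, 16) misses the remaining region (no effect) — area = 276.09 mm². So its area = 276.09 mm². Layer 8 (z = 2.24): the r=9.5 sphere slices to a regular 16-gon of circumradius 6.127 (√(r²−h²) with h=7.26 from center) (area = (16/2)·6.127²·sin(360°/16) = 114.93 mm²); the cylinder at (14, 16) is not intersected at this z (z outside [5, 9.5]); Subtracting the remaining from the first: none of the subtracted shapes is present at this height, so the r=9.5 sphere is unchanged — area = 114.93 mm². So its area = 114.93 mm². Layer 33 is larger (276.09 vs 114.93 mm²).

layer 33 (z = 9.24 mm)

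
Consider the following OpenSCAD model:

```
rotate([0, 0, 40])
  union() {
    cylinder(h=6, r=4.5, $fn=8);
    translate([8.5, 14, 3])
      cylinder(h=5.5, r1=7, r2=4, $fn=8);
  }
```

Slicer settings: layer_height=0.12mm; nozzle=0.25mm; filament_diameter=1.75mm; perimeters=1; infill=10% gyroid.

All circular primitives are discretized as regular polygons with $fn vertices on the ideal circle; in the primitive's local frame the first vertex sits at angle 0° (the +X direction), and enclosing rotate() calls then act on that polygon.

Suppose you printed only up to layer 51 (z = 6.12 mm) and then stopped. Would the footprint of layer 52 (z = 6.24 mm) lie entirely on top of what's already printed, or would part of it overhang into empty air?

Compare the two slices. At z = 6.12: the cylinder is not intersected at this z (z outside [0, 6]); the cone at (8.5, 14): at t=0.567 of its height the radius interpolates to r₁+(r₂−r₁)t = 5.298, giving a regular 8-gon of that circumradius (area = (8/2)·5.298²·sin(360°/8) = 79.40 mm²); Combining (union): only the cone at (8.5, 14) is present, so the union is just that shape — area = 79.40 mm²; (whole slice rotated 40° about Z — lengths, areas and connectivity unchanged). At z = 6.24: the cylinder is absent (z outside [0, 6]); the cone at (8.5, 14) (r1=7→r2=4) has section circumradius 5.233 here — a regular 8-gon (area = (8/2)·5.233²·sin(360°/8) = 77.45 mm²); Combining (union): only the cone at (8.5, 14) is present, so the union is just that shape — area = 77.45 mm²; (whole slice rotated 40° about Z — lengths, areas and connectivity unchanged). Checking containment: the cross-section at z = 6.24 is a subset of the cross-section at z = 6.12.

entirely on top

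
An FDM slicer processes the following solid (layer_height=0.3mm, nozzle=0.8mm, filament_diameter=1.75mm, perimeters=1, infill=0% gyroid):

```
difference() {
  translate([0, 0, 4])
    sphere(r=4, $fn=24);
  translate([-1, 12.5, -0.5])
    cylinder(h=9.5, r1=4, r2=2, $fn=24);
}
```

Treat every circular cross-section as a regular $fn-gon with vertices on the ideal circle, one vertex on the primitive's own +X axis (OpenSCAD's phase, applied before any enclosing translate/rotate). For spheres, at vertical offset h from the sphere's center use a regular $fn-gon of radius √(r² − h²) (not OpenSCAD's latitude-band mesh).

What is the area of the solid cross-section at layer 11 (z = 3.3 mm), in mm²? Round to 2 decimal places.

48.17 mm²

At z = 3.3 mm: the r=4 sphere contributes a regular 24-gon of circumradius √(4²−0.7²) = 3.938 (area = (24/2)·3.938²·sin(360°/24) = 48.17 mm²); the cone at (-1, 12.5): at t=0.400 of its height the radius interpolates to r₁+(r₂−r₁)t = 3.200, giving a regular 24-gon of that circumradius (area = (24/2)·3.200²·sin(360°/24) = 31.80 mm²); Subtracting the remaining from the first: starting from the r=4 sphere (48.17 mm²), the cone at (-1, 12.5) misses the remaining region (no effect) — area = 48.17 mm². Overall, the cross-section is a single solid region. Net area = 48.17 mm².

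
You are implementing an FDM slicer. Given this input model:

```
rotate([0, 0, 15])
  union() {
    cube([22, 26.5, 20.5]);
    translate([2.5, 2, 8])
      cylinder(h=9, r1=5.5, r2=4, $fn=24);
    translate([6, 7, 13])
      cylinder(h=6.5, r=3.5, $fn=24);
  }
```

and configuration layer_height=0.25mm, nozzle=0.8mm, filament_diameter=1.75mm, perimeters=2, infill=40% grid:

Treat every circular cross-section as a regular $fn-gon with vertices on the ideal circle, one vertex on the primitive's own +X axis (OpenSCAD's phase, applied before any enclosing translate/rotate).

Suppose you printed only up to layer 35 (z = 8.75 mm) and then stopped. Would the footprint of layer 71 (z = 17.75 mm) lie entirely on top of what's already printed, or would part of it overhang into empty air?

entirely on top

Compare the two slices. At z = 8.75: the 22×26.5 cube contributes its full rectangle (area 583.00 mm²); the cone at (2.5, 2) contributes a regular 24-gon of circumradius 5.375 (interpolated between r1=5.5 and r2=4 at t=0.083) (area = (24/2)·5.375²·sin(360°/24) = 89.73 mm²); the cylinder at (6, 7) is absent (z outside [13, 19.5]); Merging all regions: the regions partially overlap — summed areas 672.73 mm² minus the doubly-counted overlap 50.72 mm² gives 622.01 mm² — area = 622.01 mm²; (rotated 15° about Z; rotation is an isometry so areas/perimeters/island counts are preserved). At z = 17.75: the cube is present — its section is the full 22×26.5 rectangle (area 583.00 mm²); the cone at (2.5, 2) does not reach this height (z outside [8, 17]); the cylinder at (6, 7): section is a regular 24-gon, circumradius r=3.5 (area = (24/2)·3.500²·sin(360°/24) = 38.05 mm²); Taking the union: the r=3.5 cylinder at (6, 7) lies entirely inside the 22×26.5 cube, so the union is just the 22×26.5 cube — area = 583.00 mm²; (rotated 15° about Z; rotation is an isometry so areas/perimeters/island counts are preserved). Checking containment: the cross-section at z = 17.75 is a subset of the cross-section at z = 8.75.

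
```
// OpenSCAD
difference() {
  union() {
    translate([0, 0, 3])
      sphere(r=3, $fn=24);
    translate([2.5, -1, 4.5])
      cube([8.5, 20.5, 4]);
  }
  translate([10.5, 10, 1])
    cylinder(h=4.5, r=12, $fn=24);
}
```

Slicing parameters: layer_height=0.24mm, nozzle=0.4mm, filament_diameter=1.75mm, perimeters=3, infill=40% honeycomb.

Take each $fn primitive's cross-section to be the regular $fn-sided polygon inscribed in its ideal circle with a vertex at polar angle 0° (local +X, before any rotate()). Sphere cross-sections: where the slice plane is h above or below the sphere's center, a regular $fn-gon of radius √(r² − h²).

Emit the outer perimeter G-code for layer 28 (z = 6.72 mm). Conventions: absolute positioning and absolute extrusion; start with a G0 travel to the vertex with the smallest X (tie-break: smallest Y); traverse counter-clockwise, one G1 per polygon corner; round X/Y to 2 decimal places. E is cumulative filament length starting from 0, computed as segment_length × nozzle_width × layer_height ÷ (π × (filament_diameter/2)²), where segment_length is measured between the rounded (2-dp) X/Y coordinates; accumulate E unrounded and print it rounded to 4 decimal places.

G0 X2.50 Y-1.00 Z6.72
G1 X11.00 Y-1.00 E0.3393
G1 X11.00 Y19.50 E1.1575
G1 X2.50 Y19.50 E1.4967
G1 X2.50 Y-1.00 E2.3149

At z = 6.72 mm: the sphere is absent (|z−center|=3.720 > r=3); the cube at (2.5, -1) is present — its section is the full 8.5×20.5 rectangle; Combining (union): only the 8.5×20.5 cube at (2.5, -1) is present, so the union is just that shape — 1 connected region; the cylinder at (10.5, 10) does not reach this height (z outside [1, 5.5]); Subtracting the remaining from the first: none of the subtracted shapes is present at this height, so the result so far is unchanged — 1 connected region. The outline is a single polygon with 4 vertices. Extrusion per mm of travel: 0.4 × 0.24 / (π × 0.875²) = 0.039912. Accumulating E over each segment gives final E = 2.3149.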